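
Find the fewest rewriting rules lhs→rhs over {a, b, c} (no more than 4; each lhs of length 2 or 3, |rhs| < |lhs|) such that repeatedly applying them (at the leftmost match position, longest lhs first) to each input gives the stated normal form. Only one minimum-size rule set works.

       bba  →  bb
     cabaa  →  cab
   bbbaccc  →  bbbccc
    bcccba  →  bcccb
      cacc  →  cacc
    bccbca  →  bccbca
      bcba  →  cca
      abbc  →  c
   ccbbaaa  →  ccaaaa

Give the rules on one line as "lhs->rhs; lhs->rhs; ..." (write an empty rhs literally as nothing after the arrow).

  | bba => bb
  | cabaa => caba => cab
  | bbbaccc => bbbccc
  | bcccba => bcccb

abb->; ba->b; bcb->cc; cbb->ca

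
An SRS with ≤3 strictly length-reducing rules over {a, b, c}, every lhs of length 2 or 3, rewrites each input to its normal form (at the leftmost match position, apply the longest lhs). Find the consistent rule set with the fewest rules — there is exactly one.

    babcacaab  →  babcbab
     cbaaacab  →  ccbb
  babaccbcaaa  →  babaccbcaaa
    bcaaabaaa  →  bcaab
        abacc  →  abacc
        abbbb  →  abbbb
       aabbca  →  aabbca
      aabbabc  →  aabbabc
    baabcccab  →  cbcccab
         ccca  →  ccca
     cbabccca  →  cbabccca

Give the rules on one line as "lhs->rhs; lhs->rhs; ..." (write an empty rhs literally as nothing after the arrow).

aca->b; baa->c

  | babcacaab => babcbab
  | cbaaacab => ccacab => ccbb
  | babaccbcaaa
  | bcaaabaaa => bcaaaca => bcaab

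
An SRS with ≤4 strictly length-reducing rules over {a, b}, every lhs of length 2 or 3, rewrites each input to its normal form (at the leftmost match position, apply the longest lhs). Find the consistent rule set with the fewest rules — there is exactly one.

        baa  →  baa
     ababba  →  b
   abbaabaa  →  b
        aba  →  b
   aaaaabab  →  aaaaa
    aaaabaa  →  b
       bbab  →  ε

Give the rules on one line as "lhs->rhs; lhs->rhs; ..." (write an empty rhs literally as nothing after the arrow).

  | baa
  | ababba => abbba => aba => ab => b
  | abbaabaa => aaabaa => aaaba => aaab => aab => ab => b
  | aba => ab => b

ab->b; aba->ab; abb->a; bbb->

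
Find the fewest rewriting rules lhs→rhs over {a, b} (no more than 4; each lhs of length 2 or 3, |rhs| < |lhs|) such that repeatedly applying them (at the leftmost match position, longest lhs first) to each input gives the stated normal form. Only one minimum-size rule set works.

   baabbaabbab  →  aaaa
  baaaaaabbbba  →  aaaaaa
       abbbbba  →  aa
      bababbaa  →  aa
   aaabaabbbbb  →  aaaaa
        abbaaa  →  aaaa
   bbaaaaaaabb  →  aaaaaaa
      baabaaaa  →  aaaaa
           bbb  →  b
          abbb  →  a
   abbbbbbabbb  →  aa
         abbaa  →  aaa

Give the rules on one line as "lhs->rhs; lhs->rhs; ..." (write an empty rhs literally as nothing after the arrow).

  | baabbaabbab => abbaabbab => abaabbab => aaabbab => aaabab => aaaab => aaaa
  | baaaaaabbbba => aaaaabbbba => aaaaabbba => aaaaabba => aaaaaba => aaaaaa
  | abbbbba => abbbba => abbba => abba => aba => aa
  | bababbaa => babbaa => bbaa => aa

ab->a; ba->; bb->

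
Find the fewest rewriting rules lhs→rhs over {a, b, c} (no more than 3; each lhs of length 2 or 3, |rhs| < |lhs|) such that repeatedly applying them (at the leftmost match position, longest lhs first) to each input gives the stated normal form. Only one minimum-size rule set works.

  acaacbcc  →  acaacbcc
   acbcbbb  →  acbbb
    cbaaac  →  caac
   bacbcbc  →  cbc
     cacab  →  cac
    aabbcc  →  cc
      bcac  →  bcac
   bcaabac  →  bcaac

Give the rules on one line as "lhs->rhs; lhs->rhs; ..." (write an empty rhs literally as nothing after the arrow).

ab->; ba->; bcb->b

  | acaacbcc
  | acbcbbb => acbbb
  | cbaaac => caac
  | bacbcbc => cbcbc => cbc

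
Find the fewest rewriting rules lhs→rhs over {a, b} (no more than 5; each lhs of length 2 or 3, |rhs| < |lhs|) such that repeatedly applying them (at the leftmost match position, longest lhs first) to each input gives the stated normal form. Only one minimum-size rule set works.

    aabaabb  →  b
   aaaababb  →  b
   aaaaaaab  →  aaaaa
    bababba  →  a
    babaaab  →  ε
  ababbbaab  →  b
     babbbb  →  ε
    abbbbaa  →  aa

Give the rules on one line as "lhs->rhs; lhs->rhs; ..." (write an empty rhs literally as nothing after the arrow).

  | aabaabb => aabb => b
  | aaaababb => aaabb => ab => b
  | aaaaaaab => aaaaa
  | bababba => babba => bba => a

aab->; ab->b; ba->; bb->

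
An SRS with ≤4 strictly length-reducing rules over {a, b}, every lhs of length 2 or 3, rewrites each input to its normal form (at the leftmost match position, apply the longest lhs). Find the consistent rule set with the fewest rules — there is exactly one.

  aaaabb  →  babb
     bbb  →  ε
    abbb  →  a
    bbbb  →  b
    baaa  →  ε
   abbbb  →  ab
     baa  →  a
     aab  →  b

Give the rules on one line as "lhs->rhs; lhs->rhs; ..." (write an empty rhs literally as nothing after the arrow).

aa->; aaa->b; baa->a; bbb->

  | aaaabb => babb
  | bbb => ε
  | abbb => a
  | bbbb => b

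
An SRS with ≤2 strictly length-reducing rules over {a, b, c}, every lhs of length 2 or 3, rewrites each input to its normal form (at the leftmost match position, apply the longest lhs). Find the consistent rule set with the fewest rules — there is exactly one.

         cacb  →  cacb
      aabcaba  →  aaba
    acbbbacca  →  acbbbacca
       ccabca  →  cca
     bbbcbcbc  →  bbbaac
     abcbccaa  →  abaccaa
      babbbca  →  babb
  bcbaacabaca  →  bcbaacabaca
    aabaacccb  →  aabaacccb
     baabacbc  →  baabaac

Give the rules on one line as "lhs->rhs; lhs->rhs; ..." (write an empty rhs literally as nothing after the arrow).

bca->; cbc->ac

  | cacb
  | aabcaba => aaba
  | acbbbacca
  | ccabca => cca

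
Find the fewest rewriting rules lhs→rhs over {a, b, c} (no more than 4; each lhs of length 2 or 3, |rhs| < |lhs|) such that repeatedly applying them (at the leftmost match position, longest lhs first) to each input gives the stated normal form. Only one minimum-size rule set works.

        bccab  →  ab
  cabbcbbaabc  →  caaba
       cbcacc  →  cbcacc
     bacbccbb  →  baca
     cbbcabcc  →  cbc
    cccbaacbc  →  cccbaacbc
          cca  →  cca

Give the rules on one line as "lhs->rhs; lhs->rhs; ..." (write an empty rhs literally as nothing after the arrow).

  | bccab => ab
  | cabbcbbaabc => cabbbaabc => caabaabc => caaba
  | cbcacc
  | bacbccbb => bacbb => baca

abc->; bb->a; bbc->b; bcc->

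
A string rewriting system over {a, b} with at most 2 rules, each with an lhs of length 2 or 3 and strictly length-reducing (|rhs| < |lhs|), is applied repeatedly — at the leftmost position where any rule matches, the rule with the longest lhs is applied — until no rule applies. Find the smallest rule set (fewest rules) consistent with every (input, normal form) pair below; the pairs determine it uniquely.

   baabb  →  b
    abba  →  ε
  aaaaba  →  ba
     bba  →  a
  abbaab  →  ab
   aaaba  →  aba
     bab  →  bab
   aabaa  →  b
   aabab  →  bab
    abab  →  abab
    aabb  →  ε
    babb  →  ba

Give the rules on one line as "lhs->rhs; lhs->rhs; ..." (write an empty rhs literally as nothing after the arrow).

aa->; bb->

  | baabb => bbb => b
  | abba => aa => ε
  | aaaaba => aaba => ba
  | bba => a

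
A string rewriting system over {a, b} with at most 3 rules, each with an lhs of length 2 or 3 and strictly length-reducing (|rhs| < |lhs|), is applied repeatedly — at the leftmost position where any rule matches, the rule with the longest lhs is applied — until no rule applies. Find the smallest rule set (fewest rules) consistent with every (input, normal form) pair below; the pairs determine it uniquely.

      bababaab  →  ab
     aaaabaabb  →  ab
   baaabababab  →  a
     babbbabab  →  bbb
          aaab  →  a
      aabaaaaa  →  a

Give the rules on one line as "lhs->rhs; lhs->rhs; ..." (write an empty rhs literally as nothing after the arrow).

aa->a; aab->a; ba->

  | bababaab => babaab => baab => ab
  | aaaabaabb => aaabaabb => aabaabb => aaabb => aabb => ab
  | baaabababab => aabababab => aababab => aabab => aab => a
  | babbbabab => bbbabab => bbbab => bbb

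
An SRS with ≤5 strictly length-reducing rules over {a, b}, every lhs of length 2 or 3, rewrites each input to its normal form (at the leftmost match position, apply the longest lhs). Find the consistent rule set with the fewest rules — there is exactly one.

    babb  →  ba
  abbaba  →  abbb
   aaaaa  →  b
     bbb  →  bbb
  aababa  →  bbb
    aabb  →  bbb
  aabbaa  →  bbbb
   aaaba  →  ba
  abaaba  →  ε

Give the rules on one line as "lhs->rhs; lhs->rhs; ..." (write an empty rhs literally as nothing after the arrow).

  | babb => bab => ba
  | abbaba => abbaa => abbb
  | aaaaa => aa => b
  | bbb

aa->b; aaa->; aba->; bab->ba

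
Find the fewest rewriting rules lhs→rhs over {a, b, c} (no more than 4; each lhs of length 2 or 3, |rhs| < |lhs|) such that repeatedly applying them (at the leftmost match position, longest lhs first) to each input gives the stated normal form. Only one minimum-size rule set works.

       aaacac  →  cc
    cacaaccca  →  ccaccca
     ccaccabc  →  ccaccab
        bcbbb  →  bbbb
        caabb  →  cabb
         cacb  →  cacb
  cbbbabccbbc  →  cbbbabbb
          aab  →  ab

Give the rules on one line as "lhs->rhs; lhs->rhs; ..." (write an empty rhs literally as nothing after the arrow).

aa->a; aca->c; bc->b

  | aaacac => aacac => acac => cc
  | cacaaccca => ccaccca
  | ccaccabc => ccaccab
  | bcbbb => bbbb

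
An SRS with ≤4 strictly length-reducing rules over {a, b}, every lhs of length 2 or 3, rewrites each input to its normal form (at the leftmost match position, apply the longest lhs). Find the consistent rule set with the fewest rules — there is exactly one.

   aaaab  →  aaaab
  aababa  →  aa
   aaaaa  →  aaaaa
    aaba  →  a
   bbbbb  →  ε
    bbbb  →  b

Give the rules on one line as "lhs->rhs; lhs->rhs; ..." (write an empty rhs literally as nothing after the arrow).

aba->bb; bb->; bbb->

  | aaaab
  | aababa => abbba => aa
  | aaaaa
  | aaba => abb => a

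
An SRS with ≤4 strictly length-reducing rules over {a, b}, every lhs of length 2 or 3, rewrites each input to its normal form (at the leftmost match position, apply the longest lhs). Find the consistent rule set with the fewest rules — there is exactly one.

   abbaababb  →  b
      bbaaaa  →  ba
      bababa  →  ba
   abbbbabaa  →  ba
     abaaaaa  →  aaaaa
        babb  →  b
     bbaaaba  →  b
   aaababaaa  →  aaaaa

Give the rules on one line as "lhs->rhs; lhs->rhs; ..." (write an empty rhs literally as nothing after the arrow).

  | abbaababb => baababb => bbabb => bbb => bb => b
  | bbaaaa => baaa => ba
  | bababa => baba => ba
  | abbbbabaa => bbbabaa => bbabaa => bbaa => ba

ab->; baa->b; bb->b; bba->b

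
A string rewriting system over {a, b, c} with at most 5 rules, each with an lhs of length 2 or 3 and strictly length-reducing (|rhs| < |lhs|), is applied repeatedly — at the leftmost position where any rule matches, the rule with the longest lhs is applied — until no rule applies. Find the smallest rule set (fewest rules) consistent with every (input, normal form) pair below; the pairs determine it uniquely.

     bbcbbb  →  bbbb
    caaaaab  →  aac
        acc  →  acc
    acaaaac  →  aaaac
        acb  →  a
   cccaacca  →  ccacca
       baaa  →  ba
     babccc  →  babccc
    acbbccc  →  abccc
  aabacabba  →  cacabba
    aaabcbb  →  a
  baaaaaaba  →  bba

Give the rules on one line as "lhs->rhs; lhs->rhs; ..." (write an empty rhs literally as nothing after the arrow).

aab->c; baa->b; caa->a; cb->

  | bbcbbb => bbbb
  | caaaaab => aaaab => aac
  | acc
  | acaaaac => aaaac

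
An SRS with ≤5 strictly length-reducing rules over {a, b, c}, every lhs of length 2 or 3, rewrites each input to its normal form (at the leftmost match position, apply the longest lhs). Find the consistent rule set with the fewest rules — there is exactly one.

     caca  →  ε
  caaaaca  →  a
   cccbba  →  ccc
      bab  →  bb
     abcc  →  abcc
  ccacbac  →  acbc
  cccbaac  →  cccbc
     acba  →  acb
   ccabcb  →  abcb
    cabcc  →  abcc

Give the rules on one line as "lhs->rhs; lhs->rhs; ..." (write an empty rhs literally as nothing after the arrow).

aa->; ba->b; bba->; ca->a

  | caca => aca => aa => ε
  | caaaaca => aaaaca => aaca => ca => a
  | cccbba => ccc
  | bab => bb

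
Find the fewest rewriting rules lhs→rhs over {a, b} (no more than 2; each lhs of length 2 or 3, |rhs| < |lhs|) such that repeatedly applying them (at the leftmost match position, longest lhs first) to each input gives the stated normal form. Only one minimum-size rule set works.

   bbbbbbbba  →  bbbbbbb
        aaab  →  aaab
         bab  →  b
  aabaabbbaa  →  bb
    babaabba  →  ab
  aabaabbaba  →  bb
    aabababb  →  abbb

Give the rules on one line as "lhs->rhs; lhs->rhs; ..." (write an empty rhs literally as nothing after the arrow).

aba->b; ba->

  | bbbbbbbba => bbbbbbb
  | aaab
  | bab => b
  | aabaabbbaa => ababbbaa => bbbbaa => bbba => bb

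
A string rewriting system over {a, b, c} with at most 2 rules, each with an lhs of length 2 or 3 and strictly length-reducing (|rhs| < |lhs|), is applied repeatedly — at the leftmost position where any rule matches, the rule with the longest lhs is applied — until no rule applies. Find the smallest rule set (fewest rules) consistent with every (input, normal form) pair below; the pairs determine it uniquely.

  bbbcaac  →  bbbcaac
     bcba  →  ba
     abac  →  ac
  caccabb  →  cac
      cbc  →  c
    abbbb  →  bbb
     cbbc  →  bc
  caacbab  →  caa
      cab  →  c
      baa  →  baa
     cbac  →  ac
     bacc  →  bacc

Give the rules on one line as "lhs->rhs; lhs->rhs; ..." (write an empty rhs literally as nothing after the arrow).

  | bbbcaac
  | bcba => ba
  | abac => ac
  | caccabb => caccb => cac

ab->; cb->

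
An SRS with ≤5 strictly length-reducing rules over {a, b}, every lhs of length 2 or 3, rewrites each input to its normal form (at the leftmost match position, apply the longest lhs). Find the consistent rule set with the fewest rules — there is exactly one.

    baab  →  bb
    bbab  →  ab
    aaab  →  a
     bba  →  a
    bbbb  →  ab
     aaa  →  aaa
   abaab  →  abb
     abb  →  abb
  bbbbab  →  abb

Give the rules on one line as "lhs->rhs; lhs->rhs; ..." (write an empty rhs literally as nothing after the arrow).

  | baab => bab => bb
  | bbab => ab
  | aaab => a
  | bba => a

aab->; ba->b; bba->a; bbb->a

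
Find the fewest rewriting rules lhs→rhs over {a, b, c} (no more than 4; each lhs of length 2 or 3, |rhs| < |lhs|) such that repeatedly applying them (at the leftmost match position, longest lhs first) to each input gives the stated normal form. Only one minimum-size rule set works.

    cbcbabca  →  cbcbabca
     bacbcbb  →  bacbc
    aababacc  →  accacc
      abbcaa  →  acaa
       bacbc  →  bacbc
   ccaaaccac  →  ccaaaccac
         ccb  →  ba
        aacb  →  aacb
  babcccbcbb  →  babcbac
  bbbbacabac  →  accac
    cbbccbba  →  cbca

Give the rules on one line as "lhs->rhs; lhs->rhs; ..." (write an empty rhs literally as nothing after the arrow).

  | cbcbabca
  | bacbcbb => bacbc
  | aababacc => acabacc => accacc
  | abbcaa => acaa

aba->ca; bb->; ccb->ba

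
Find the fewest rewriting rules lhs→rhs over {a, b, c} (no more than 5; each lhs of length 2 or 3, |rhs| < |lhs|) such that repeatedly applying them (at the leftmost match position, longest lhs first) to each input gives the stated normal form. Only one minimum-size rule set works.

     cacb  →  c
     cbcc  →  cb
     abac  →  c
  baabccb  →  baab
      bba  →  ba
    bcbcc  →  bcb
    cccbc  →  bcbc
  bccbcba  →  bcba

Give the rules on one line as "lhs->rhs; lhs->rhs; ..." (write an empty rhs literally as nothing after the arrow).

  | cacb => c
  | cbcc => cbb => cb
  | abac => c
  | baabccb => baabbb => baabb => baab

aba->; acb->; bb->b; cc->b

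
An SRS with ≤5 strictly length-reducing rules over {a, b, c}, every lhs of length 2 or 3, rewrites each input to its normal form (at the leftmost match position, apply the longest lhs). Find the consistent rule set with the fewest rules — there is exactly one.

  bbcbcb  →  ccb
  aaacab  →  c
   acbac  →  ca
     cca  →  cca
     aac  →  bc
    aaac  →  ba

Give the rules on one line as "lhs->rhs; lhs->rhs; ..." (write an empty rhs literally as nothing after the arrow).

  | bbcbcb => acbcb => abcb => ccb
  | aaacab => bacab => baab => bbb => ab => c
  | acbac => abac => cac => ca
  | cca

aa->b; ab->c; ac->a; bb->a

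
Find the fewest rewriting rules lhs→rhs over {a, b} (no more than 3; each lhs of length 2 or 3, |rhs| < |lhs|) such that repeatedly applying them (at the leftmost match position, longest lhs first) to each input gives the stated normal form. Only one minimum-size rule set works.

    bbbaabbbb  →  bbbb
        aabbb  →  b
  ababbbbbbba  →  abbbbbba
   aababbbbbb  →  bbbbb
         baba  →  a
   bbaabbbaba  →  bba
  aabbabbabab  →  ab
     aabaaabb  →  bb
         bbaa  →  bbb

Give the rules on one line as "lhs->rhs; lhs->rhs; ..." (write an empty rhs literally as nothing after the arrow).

aa->b; aab->aa; bab->

  | bbbaabbbb => bbbaabbb => bbbaabb => bbbaab => bbbaa => bbbb
  | aabbb => aabb => aab => aa => b
  | ababbbbbbba => abbbbbba
  | aababbbbbb => aaabbbbbb => babbbbbb => bbbbb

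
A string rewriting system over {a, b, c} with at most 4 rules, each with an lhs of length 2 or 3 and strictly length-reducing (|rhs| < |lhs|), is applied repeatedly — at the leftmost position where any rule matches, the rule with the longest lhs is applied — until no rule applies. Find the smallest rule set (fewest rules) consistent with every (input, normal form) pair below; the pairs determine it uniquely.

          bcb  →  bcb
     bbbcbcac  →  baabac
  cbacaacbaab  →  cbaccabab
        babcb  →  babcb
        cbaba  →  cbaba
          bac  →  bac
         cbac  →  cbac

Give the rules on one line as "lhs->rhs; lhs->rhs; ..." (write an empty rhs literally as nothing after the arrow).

  | bcb
  | bbbcbcac => babbcac => baabac
  | cbacaacbaab => cbaccbbaab => cbaccabab
  | babcb

aac->cb; bba->ab; bbc->ab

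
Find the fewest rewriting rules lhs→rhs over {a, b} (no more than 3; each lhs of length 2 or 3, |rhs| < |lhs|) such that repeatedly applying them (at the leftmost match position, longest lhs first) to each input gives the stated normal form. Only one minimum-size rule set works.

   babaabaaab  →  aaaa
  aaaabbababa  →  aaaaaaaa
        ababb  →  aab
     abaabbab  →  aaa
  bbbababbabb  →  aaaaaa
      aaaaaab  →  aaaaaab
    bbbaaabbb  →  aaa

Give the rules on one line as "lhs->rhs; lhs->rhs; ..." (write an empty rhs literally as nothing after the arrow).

  | babaabaaab => bbaabaaab => aaabaaab => aaabaab => aaabab => aaabb => aaaa
  | aaaabbababa => aaaaaababa => aaaaaabba => aaaaaaaa
  | ababb => abbb => aab
  | abaabbab => ababbab => abbbab => aabab => aabb => aaa

ba->b; bb->a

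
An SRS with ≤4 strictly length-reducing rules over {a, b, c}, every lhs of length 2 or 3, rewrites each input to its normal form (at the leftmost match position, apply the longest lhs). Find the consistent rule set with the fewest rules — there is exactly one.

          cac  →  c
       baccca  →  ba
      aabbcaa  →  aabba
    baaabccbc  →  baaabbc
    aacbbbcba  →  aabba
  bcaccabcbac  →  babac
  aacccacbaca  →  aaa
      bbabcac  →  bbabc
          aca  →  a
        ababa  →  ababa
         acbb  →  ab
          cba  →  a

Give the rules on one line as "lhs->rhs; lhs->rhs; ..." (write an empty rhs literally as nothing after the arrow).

  | cac => c
  | baccca => baca => ba
  | aabbcaa => aabba
  | baaabccbc => baaabbc

ca->; cb->; cc->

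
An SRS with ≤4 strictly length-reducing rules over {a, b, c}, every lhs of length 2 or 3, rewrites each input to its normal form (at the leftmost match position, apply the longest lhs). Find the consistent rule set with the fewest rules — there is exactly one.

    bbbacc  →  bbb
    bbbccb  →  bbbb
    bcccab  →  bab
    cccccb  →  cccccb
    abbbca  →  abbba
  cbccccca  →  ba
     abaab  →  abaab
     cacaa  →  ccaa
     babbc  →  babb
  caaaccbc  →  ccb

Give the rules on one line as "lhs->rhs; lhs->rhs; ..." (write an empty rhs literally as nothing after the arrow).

ac->c; bc->b; cbc->b

  | bbbacc => bbbcc => bbbc => bbb
  | bbbccb => bbbcb => bbbb
  | bcccab => bccab => bcab => bab
  | cccccb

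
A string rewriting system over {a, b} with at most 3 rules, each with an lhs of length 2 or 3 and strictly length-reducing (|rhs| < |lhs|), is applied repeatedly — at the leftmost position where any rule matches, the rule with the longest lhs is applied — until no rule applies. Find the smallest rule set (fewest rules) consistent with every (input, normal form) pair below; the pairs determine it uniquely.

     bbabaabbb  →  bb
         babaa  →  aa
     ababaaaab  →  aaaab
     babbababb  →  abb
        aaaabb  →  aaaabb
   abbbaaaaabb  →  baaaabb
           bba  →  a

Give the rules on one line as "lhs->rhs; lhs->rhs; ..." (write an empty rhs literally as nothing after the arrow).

  | bbabaabbb => abaabbb => babbb => bb
  | babaa => aa
  | ababaaaab => bbaaaab => aaaab
  | babbababb => bababb => abb

aba->b; bab->; bba->a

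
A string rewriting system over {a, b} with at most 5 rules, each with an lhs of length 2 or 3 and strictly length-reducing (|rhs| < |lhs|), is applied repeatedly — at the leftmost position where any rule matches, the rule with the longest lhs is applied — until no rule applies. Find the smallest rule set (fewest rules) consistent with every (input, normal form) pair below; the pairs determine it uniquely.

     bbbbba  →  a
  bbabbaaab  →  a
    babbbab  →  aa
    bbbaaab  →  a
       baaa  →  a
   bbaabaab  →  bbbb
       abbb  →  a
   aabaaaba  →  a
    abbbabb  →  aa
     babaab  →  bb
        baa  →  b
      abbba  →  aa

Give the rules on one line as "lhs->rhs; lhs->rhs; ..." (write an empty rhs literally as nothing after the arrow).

  | bbbbba => bbbba => bbba => bba => ba => a
  | bbabbaaab => babbaaab => abbaaab => abaaab => aaaab => bab => ab => a
  | babbbab => abbbab => abbab => abab => aab => aa
  | bbbaaab => bbbab => bbab => bab => ab => a

aaa->b; ab->a; ba->a; baa->b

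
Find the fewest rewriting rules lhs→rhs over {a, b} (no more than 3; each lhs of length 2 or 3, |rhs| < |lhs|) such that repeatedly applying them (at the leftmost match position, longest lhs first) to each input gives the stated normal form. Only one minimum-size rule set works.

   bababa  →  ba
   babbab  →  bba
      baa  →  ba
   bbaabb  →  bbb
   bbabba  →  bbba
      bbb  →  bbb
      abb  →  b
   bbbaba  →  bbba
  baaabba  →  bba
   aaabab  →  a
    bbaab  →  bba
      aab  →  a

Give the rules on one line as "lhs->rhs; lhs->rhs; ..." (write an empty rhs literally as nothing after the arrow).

aa->a; ab->a; abb->b

  | bababa => baaba => baba => baa => ba
  | babbab => bbab => bba
  | baa => ba
  | bbaabb => bbabb => bbb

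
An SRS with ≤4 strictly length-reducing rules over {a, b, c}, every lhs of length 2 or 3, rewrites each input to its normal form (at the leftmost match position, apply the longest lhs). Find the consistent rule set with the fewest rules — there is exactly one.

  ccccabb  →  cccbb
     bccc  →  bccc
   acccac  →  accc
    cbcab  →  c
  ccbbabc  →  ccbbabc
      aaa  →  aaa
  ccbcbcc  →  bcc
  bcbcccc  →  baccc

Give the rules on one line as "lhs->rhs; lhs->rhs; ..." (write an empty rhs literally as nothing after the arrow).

  | ccccabb => cccbb
  | bccc
  | acccac => accc
  | cbcab => aab => c

aab->c; ca->; cbc->a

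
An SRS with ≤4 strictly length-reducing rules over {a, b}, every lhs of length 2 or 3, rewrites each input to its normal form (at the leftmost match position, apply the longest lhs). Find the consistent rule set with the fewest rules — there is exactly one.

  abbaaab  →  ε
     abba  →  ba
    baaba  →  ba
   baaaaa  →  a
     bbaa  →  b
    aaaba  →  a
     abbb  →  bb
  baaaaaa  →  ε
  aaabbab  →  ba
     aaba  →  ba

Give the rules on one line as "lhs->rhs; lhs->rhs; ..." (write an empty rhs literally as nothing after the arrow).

aa->; ab->; baa->; bab->ba

  | abbaaab => baaab => ab => ε
  | abba => ba
  | baaba => ba
  | baaaaa => aaa => a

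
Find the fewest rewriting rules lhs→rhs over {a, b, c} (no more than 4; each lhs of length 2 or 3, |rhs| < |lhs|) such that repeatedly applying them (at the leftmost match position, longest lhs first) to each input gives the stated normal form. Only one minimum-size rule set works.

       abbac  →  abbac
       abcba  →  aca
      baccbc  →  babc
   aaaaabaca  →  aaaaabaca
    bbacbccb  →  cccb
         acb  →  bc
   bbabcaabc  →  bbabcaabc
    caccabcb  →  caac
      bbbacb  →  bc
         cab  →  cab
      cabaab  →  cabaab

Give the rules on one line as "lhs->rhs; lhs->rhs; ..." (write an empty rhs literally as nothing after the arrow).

  | abbac
  | abcba => aca
  | baccbc => babc
  | aaaaabaca

acb->bc; acc->a; bbb->; bcb->c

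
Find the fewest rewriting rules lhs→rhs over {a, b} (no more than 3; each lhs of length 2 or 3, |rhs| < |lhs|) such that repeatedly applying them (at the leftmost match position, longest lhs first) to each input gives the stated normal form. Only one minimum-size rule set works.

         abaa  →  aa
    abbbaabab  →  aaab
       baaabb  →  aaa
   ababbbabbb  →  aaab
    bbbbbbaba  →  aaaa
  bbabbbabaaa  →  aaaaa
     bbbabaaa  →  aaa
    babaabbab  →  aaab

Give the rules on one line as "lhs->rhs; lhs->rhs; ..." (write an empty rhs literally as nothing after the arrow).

ba->; bb->a

  | abaa => aa
  | abbbaabab => aabaabab => aaabab => aaab
  | baaabb => aabb => aaa
  | ababbbabbb => abbbabbb => aababbb => aabbb => aaab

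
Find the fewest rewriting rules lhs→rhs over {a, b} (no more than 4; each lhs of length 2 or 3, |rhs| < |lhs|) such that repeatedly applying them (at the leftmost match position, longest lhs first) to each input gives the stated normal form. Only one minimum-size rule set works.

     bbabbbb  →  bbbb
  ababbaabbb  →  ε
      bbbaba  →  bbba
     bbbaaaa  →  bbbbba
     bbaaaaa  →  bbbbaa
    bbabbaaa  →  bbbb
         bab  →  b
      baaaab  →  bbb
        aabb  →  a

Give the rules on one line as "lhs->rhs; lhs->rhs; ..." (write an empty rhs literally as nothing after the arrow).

aaa->bb; ab->; abb->

  | bbabbbb => bbbb
  | ababbaabbb => abbaabbb => aabbb => ab => ε
  | bbbaba => bbba
  | bbbaaaa => bbbbba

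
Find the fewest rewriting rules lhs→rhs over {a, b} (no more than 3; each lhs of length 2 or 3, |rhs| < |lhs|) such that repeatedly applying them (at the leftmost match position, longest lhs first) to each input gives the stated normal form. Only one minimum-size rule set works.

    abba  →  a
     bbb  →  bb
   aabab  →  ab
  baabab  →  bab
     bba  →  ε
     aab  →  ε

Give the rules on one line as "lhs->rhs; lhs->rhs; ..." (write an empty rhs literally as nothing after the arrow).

aab->; bba->; bbb->bb

  | abba => a
  | bbb => bb
  | aabab => ab
  | baabab => bab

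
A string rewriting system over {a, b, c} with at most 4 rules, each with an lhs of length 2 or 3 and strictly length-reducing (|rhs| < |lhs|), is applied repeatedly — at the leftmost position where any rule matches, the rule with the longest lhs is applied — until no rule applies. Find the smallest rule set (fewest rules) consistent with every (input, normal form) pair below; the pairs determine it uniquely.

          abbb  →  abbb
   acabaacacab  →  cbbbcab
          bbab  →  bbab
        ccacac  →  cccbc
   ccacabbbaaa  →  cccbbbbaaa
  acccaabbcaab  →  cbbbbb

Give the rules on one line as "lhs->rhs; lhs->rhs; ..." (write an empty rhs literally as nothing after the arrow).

ac->; aca->cb; caa->b

  | abbb
  | acabaacacab => cbbaacacab => cbbacbcab => cbbbcab
  | bbab
  | ccacac => cccbc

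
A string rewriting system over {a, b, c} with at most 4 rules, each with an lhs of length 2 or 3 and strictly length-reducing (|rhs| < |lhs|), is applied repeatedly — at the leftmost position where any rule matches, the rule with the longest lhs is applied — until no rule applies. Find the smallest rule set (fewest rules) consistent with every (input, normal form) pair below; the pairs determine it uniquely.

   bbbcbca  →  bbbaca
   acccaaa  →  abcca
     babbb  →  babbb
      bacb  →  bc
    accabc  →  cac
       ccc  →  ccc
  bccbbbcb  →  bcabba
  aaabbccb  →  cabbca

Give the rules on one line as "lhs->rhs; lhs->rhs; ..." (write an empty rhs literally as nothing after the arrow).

aa->c; aba->cc; acc->ab; cb->a

  | bbbcbca => bbbaca
  | acccaaa => abcaaa => abcca
  | babbb
  | bacb => baa => bc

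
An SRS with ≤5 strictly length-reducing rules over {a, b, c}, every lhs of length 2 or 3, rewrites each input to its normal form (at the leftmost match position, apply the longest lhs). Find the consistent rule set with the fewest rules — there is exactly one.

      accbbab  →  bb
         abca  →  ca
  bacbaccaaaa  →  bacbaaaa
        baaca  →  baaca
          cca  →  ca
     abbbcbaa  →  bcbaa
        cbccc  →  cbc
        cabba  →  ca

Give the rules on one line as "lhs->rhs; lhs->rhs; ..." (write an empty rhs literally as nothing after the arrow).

ab->; abb->; acc->; cc->c

  | accbbab => bbab => bb
  | abca => ca
  | bacbaccaaaa => bacbaaaa
  | baaca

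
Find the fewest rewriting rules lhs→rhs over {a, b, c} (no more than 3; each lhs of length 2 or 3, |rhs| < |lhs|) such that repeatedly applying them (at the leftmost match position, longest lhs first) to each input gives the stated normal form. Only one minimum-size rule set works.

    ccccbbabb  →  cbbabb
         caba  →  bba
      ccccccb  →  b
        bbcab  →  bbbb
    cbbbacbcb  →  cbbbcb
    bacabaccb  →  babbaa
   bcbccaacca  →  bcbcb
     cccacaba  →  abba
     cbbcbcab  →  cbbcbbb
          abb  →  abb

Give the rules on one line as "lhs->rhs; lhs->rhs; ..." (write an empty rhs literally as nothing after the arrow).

  | ccccbbabb => ccababb => cbbabb
  | caba => bba
  | ccccccb => cccca => cccb => ca => b
  | bbcab => bbbb

acb->; ca->b; ccb->a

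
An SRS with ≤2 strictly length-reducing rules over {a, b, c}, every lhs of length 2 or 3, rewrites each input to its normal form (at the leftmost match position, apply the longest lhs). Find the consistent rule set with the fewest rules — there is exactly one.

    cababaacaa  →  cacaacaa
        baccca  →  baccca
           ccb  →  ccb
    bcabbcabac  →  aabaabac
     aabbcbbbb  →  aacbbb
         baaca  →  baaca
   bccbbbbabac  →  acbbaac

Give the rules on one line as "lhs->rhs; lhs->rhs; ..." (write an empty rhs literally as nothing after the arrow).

bab->c; bc->a

  | cababaacaa => cacaacaa
  | baccca
  | ccb
  | bcabbcabac => aabbcabac => aabaabac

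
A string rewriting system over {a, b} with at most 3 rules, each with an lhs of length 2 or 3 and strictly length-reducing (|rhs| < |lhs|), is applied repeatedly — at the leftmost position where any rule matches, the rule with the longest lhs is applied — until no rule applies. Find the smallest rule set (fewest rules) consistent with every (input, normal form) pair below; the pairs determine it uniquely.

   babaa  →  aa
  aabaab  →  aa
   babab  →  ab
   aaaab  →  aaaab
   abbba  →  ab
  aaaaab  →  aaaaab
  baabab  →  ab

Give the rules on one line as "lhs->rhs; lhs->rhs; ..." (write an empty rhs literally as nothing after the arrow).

  | babaa => bbaa => aa
  | aabaab => aabab => aabb => aa
  | babab => bbab => ab
  | aaaab

ba->b; bb->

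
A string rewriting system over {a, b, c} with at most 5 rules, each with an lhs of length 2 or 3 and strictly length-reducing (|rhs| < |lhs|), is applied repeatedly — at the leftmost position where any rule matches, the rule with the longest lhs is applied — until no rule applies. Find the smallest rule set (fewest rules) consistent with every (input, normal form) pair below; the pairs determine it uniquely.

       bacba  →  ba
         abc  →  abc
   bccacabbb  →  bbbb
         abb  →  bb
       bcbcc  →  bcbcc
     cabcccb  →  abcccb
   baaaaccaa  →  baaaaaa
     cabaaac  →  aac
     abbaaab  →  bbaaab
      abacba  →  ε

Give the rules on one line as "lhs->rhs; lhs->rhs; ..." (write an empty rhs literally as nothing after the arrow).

  | bacba => ba
  | abc
  | bccacabbb => bcacabbb => bacabbb => baabbb => babbb => bbbb
  | abb => bb

aba->; abb->bb; ca->a; cba->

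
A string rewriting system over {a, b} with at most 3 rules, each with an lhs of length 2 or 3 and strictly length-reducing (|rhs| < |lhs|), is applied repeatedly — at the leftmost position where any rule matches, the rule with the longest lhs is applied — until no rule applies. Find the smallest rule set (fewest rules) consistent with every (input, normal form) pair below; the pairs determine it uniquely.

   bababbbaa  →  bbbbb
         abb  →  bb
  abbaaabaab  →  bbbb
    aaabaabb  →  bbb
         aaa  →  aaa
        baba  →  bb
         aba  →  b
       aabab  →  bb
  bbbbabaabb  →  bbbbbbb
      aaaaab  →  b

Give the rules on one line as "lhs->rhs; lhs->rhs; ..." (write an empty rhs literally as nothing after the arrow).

ab->b; ba->b

  | bababbbaa => bbabbbaa => bbbbbaa => bbbbba => bbbbb
  | abb => bb
  | abbaaabaab => bbaaabaab => bbaabaab => bbabaab => bbbaab => bbbab => bbbb
  | aaabaabb => aabaabb => abaabb => baabb => babb => bbb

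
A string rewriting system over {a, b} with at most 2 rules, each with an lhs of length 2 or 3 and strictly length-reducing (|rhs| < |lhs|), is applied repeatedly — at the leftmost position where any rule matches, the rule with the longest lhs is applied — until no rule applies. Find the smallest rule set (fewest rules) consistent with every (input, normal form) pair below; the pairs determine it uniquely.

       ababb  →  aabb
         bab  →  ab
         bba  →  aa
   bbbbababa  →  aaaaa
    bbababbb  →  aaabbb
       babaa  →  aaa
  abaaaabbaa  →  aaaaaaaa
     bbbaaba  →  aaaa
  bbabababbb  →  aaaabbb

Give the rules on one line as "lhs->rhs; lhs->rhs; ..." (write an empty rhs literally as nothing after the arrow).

  | ababb => aabb
  | bab => ab
  | bba => aa
  | bbbbababa => bbaababa => aaababa => aaaaba => aaaaa

ba->a; bba->aa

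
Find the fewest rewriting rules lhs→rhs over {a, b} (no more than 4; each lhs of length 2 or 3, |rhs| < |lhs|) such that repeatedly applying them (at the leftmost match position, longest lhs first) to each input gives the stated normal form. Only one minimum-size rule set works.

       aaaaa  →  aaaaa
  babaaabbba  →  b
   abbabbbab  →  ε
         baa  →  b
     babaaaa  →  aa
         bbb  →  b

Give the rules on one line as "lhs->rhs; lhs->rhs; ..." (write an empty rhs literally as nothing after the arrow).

aba->b; baa->b; bb->; bba->

  | aaaaa
  | babaaabbba => bbaabbba => abbba => aba => b
  | abbabbbab => abbbab => abab => bb => ε
  | baa => b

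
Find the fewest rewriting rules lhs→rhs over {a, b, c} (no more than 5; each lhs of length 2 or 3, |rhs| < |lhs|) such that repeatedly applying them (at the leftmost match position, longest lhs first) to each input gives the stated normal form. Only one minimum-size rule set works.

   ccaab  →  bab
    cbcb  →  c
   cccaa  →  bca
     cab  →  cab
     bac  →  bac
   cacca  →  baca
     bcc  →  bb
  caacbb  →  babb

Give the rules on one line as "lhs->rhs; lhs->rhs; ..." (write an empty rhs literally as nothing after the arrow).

aa->a; bcb->; cac->ba; cc->b

  | ccaab => baab => bab
  | cbcb => c
  | cccaa => bcaa => bca
  | cab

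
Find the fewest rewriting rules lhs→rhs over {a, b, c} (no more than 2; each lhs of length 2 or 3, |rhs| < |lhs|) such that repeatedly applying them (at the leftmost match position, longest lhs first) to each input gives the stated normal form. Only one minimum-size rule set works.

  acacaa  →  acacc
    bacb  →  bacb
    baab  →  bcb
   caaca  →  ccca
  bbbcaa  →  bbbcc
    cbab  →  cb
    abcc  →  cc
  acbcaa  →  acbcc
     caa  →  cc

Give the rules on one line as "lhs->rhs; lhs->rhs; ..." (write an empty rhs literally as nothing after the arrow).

aa->c; ab->

  | acacaa => acacc
  | bacb
  | baab => bcb
  | caaca => ccca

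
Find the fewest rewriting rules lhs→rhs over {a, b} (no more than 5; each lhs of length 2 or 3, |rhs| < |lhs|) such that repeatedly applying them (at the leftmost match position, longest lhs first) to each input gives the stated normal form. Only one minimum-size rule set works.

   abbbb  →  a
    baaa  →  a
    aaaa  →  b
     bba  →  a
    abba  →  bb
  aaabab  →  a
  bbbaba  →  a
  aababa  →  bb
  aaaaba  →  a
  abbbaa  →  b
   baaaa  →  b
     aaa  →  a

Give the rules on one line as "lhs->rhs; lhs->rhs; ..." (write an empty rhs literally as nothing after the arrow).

  | abbbb => abab => bbb => ba => a
  | baaa => aaa => ba => a
  | aaaa => baa => aa => b
  | bba => ba => a

aa->b; aba->bb; ba->a; bbb->ba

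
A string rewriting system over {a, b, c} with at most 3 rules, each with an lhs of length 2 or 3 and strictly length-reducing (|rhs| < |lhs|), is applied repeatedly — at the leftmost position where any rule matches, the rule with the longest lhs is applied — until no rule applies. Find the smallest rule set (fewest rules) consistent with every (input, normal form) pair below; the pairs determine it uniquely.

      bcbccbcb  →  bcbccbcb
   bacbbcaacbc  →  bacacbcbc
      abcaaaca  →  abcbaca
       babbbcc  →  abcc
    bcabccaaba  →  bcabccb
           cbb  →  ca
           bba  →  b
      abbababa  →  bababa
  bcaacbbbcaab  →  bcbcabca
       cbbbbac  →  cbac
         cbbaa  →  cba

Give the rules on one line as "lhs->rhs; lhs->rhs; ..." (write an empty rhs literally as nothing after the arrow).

aa->b; bb->a

  | bcbccbcb
  | bacbbcaacbc => bacacaacbc => bacacbcbc
  | abcaaaca => abcbaca
  | babbbcc => baabcc => bbbcc => abcc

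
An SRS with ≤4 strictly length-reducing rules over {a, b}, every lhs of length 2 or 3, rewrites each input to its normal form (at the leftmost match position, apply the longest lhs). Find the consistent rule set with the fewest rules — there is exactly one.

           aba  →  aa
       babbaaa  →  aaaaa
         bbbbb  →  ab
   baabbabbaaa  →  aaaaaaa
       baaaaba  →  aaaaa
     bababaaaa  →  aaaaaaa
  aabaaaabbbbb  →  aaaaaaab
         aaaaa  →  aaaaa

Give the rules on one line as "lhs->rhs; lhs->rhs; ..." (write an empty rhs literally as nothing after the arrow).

  | aba => aa
  | babbaaa => aabaaa => aaaaa
  | bbbbb => abb => ab
  | baabbabbaaa => aabbabbaaa => aababbaaa => aaaabaaa => aaaaaaa

ba->a; bab->aa; bb->b; bbb->a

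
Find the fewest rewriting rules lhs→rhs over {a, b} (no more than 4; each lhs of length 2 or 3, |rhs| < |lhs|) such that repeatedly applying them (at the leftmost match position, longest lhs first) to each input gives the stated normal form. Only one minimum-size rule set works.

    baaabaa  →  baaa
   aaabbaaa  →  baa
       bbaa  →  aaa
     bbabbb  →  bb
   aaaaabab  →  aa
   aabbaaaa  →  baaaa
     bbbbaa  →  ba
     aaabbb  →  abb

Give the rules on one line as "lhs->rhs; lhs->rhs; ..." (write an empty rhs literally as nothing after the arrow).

  | baaabaa => baaa
  | aaabbaaa => abaaa => baa
  | bbaa => aaa
  | bbabbb => aabbb => bb

aab->; aba->b; bba->aa; bbb->a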